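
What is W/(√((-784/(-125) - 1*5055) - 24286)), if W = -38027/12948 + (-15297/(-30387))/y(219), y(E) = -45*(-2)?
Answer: 5766628603*I*√18334205/1442721803602716 ≈ 0.017115*I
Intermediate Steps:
y(E) = 90
W = -5766628603/1967254380 (W = -38027/12948 - 15297/(-30387)/90 = -38027*1/12948 - 15297*(-1/30387)*(1/90) = -38027/12948 + (5099/10129)*(1/90) = -38027/12948 + 5099/911610 = -5766628603/1967254380 ≈ -2.9313)
W/(√((-784/(-125) - 1*5055) - 24286)) = -5766628603/(1967254380*√((-784/(-125) - 1*5055) - 24286)) = -5766628603/(1967254380*√((-784*(-1/125) - 5055) - 24286)) = -5766628603/(1967254380*√((784/125 - 5055) - 24286)) = -5766628603/(1967254380*√(-631091/125 - 24286)) = -5766628603*(-5*I*√18334205/3666841)/1967254380 = -(-5766628603)*I*√18334205/1442721803602716 = 5766628603*I*√18334205/1442721803602716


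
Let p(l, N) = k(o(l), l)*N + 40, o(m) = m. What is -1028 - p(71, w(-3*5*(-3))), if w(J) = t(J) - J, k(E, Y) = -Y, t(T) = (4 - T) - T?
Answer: -10369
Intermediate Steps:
t(T) = 4 - 2*T
w(J) = 4 - 3*J (w(J) = (4 - 2*J) - J = 4 - 3*J)
p(l, N) = 40 - N*l (p(l, N) = (-l)*N + 40 = -N*l + 40 = 40 - N*l)
-1028 - p(71, w(-3*5*(-3))) = -1028 - (40 - 1*(4 - 3*(-3*5)*(-3))*71) = -1028 - (40 - 1*(4 - (-45)*(-3))*71) = -1028 - (40 - 1*(4 - 3*45)*71) = -1028 - (40 - 1*(4 - 135)*71) = -1028 - (40 - 1*(-131)*71) = -1028 - (40 + 9301) = -1028 - 1*9341 = -1028 - 9341 = -10369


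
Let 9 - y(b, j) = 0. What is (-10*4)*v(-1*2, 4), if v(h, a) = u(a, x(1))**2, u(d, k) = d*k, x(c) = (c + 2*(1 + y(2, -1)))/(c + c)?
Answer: -70560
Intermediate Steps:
y(b, j) = 9 (y(b, j) = 9 - 1*0 = 9 + 0 = 9)
x(c) = (20 + c)/(2*c) (x(c) = (c + 2*(1 + 9))/(c + c) = (c + 2*10)/((2*c)) = (c + 20)*(1/(2*c)) = (20 + c)*(1/(2*c)) = (20 + c)/(2*c))
v(h, a) = 441*a**2/4 (v(h, a) = (a*((1/2)*(20 + 1)/1))**2 = (a*((1/2)*1*21))**2 = (a*(21/2))**2 = (21*a/2)**2 = 441*a**2/4)
(-10*4)*v(-1*2, 4) = (-10*4)*((441/4)*4**2) = -4410*16 = -40*1764 = -70560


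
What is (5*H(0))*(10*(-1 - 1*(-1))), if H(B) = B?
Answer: 0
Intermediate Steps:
(5*H(0))*(10*(-1 - 1*(-1))) = (5*0)*(10*(-1 - 1*(-1))) = 0*(10*(-1 + 1)) = 0*(10*0) = 0*0 = 0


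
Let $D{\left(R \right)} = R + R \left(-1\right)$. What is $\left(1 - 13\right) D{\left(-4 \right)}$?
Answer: $0$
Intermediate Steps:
$D{\left(R \right)} = 0$ ($D{\left(R \right)} = R - R = 0$)
$\left(1 - 13\right) D{\left(-4 \right)} = \left(1 - 13\right) 0 = \left(-12\right) 0 = 0$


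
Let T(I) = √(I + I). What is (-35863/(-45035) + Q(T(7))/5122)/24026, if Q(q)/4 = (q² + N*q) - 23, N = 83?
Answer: 91034513/2771029940510 + 83*√14/30765293 ≈ 4.2947e-5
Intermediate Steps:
T(I) = √2*√I (T(I) = √(2*I) = √2*√I)
Q(q) = -92 + 4*q² + 332*q (Q(q) = 4*((q² + 83*q) - 23) = 4*(-23 + q² + 83*q) = -92 + 4*q² + 332*q)
(-35863/(-45035) + Q(T(7))/5122)/24026 = (-35863/(-45035) + (-92 + 4*(√2*√7)² + 332*(√2*√7))/5122)/24026 = (-35863*(-1/45035) + (-92 + 4*(√14)² + 332*√14)*(1/5122))*(1/24026) = (35863/45035 + (-92 + 4*14 + 332*√14)*(1/5122))*(1/24026) = (35863/45035 + (-92 + 56 + 332*√14)*(1/5122))*(1/24026) = (35863/45035 + (-36 + 332*√14)*(1/5122))*(1/24026) = (35863/45035 + (-18/2561 + 166*√14/2561))*(1/24026) = (91034513/115334635 + 166*√14/2561)*(1/24026) = 91034513/2771029940510 + 83*√14/30765293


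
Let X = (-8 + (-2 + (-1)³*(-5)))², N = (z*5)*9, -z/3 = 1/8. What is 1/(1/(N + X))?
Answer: 65/8 ≈ 8.1250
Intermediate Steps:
z = -3/8 ≈ -0.37500
N = -135/8 (N = -3/8*5*9 = -15/8*9 = -135/8 ≈ -16.875)
X = 25 (X = (-8 + (-2 - 1*(-5)))² = (-8 + (-2 + 5))² = (-8 + 3)² = (-5)² = 25)
1/(1/(N + X)) = 1/(1/(-135/8 + 25)) = 1/(1/(65/8)) = 1/(8/65) = 65/8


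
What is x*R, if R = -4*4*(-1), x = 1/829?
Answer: 16/829 ≈ 0.019300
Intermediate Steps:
x = 1/829 ≈ 0.0012063
R = 16 (R = -16*(-1) = 16)
x*R = (1/829)*16 = 16/829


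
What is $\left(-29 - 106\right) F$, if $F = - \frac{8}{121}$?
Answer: $\frac{1080}{121} \approx 8.9256$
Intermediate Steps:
$F = - \frac{8}{121}$ ($F = \left(-8\right) \frac{1}{121} = - \frac{8}{121} \approx -0.066116$)
$\left(-29 - 106\right) F = \left(-29 - 106\right) \left(- \frac{8}{121}\right) = \left(-135\right) \left(- \frac{8}{121}\right) = \frac{1080}{121}$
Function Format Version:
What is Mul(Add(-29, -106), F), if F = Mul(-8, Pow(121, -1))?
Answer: Rational(1080, 121) ≈ 8.9256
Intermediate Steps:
F = Rational(-8, 121) (F = Mul(-8, Rational(1, 121)) = Rational(-8, 121) ≈ -0.066116)
Mul(Add(-29, -106), F) = Mul(Add(-29, -106), Rational(-8, 121)) = Mul(-135, Rational(-8, 121)) = Rational(1080, 121)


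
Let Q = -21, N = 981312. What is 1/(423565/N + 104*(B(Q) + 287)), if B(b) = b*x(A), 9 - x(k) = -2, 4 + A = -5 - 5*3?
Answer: 981312/5715584653 ≈ 0.00017169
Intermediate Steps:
A = -24 (A = -4 + (-5 - 5*3) = -4 + (-5 - 15) = -4 - 20 = -24)
x(k) = 11 (x(k) = 9 - 1*(-2) = 9 + 2 = 11)
B(b) = 11*b (B(b) = b*11 = 11*b)
1/(423565/N + 104*(B(Q) + 287)) = 1/(423565/981312 + 104*(11*(-21) + 287)) = 1/(423565*(1/981312) + 104*(-231 + 287)) = 1/(423565/981312 + 104*56) = 1/(423565/981312 + 5824) = 1/(5715584653/981312) = 981312/5715584653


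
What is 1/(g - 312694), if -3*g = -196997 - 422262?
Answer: -3/318823 ≈ -9.4096e-6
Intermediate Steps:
g = 619259/3 (g = -(-196997 - 422262)/3 = -⅓*(-619259) = 619259/3 ≈ 2.0642e+5)
1/(g - 312694) = 1/(619259/3 - 312694) = 1/(-318823/3) = -3/318823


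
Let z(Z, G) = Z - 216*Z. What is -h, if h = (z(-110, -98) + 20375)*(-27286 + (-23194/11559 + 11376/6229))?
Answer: 28830982911743900/24000337 ≈ 1.2013e+9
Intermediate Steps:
z(Z, G) = -215*Z
h = -28830982911743900/24000337 (h = (-215*(-110) + 20375)*(-27286 + (-23194/11559 + 11376/6229)) = (23650 + 20375)*(-27286 + (-23194*1/11559 + 11376*(1/6229))) = 44025*(-27286 + (-23194/11559 + 11376/6229)) = 44025*(-27286 - 12980242/72001011) = 44025*(-1964632566388/72001011) = -28830982911743900/24000337 ≈ -1.2013e+9)
-h = -1*(-28830982911743900/24000337) = 28830982911743900/24000337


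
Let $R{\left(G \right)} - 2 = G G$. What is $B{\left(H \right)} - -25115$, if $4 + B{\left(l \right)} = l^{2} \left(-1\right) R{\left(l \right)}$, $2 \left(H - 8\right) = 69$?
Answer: $- \frac{51856649}{16} \approx -3.241 \cdot 10^{6}$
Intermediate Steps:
$H = \frac{85}{2}$ ($H = 8 + \frac{1}{2} \cdot 69 = 8 + \frac{69}{2} = \frac{85}{2} \approx 42.5$)
$R{\left(G \right)} = 2 + G^{2}$ ($R{\left(G \right)} = 2 + G G = 2 + G^{2}$)
$B{\left(l \right)} = -4 - l^{2} \left(2 + l^{2}\right)$ ($B{\left(l \right)} = -4 + l^{2} \left(-1\right) \left(2 + l^{2}\right) = -4 + - l^{2} \left(2 + l^{2}\right) = -4 - l^{2} \left(2 + l^{2}\right)$)
$B{\left(H \right)} - -25115 = \left(-4 - \left(\frac{85}{2}\right)^{2} \left(2 + \left(\frac{85}{2}\right)^{2}\right)\right) - -25115 = \left(-4 - \frac{7225 \left(2 + \frac{7225}{4}\right)}{4}\right) + 25115 = \left(-4 - \frac{7225}{4} \cdot \frac{7233}{4}\right) + 25115 = \left(-4 - \frac{52258425}{16}\right) + 25115 = - \frac{52258489}{16} + 25115 = - \frac{51856649}{16}$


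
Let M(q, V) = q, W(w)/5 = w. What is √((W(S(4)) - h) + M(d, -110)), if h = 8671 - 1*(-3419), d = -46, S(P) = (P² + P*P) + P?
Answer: 14*I*√61 ≈ 109.34*I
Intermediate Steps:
S(P) = P + 2*P² (S(P) = (P² + P²) + P = 2*P² + P = P + 2*P²)
W(w) = 5*w
h = 12090 (h = 8671 + 3419 = 12090)
√((W(S(4)) - h) + M(d, -110)) = √((5*(4*(1 + 2*4)) - 1*12090) - 46) = √((5*(4*(1 + 8)) - 12090) - 46) = √((5*(4*9) - 12090) - 46) = √((5*36 - 12090) - 46) = √((180 - 12090) - 46) = √(-11910 - 46) = √(-11956) = 14*I*√61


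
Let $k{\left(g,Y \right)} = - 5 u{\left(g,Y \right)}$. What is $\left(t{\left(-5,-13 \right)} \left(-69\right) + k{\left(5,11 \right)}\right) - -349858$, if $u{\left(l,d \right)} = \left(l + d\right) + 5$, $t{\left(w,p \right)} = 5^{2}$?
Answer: $348028$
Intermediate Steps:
$t{\left(w,p \right)} = 25$
$u{\left(l,d \right)} = 5 + d + l$ ($u{\left(l,d \right)} = \left(d + l\right) + 5 = 5 + d + l$)
$k{\left(g,Y \right)} = -25 - 5 Y - 5 g$ ($k{\left(g,Y \right)} = - 5 \left(5 + Y + g\right) = -25 - 5 Y - 5 g$)
$\left(t{\left(-5,-13 \right)} \left(-69\right) + k{\left(5,11 \right)}\right) - -349858 = \left(25 \left(-69\right) - 105\right) - -349858 = \left(-1725 - 105\right) + 349858 = -1830 + 349858 = 348028$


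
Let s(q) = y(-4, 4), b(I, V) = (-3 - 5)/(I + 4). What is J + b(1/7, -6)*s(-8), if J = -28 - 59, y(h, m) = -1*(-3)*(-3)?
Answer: -2019/29 ≈ -69.621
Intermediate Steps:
b(I, V) = -8/(4 + I)
y(h, m) = -9 (y(h, m) = 3*(-3) = -9)
s(q) = -9
J = -87
J + b(1/7, -6)*s(-8) = -87 - 8/(4 + 1/7)*(-9) = -87 - 8/29/7*(-9) = -87 - 8*7/29*(-9) = -87 - 56/29*(-9) = -87 + 504/29 = -2019/29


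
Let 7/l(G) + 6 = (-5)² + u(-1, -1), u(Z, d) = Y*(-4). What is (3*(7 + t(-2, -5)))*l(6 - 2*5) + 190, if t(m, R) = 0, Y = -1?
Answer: 4517/23 ≈ 196.39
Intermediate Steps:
u(Z, d) = 4 (u(Z, d) = -1*(-4) = 4)
l(G) = 7/23 (l(G) = 7/(-6 + ((-5)² + 4)) = 7/(-6 + (25 + 4)) = 7/(-6 + 29) = 7/23)
(3*(7 + t(-2, -5)))*l(6 - 2*5) + 190 = (3*(7 + 0))*(7/23) + 190 = (3*7)*(7/23) + 190 = 21*(7/23) + 190 = 147/23 + 190 = 4517/23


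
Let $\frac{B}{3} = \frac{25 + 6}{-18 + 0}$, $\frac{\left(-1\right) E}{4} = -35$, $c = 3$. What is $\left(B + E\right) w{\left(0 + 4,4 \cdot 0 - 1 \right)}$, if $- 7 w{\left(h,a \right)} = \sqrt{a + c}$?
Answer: $- \frac{809 \sqrt{2}}{42} \approx -27.24$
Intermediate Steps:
$E = 140$ ($E = \left(-4\right) \left(-35\right) = 140$)
$w{\left(h,a \right)} = - \frac{\sqrt{3 + a}}{7}$ ($w{\left(h,a \right)} = - \frac{\sqrt{a + 3}}{7} = - \frac{\sqrt{3 + a}}{7}$)
$B = - \frac{31}{6}$ ($B = 3 \frac{25 + 6}{-18 + 0} = 3 \frac{31}{-18} = 3 \cdot 31 \left(- \frac{1}{18}\right) = 3 \left(- \frac{31}{18}\right) = - \frac{31}{6} \approx -5.1667$)
$\left(B + E\right) w{\left(0 + 4,4 \cdot 0 - 1 \right)} = \left(- \frac{31}{6} + 140\right) \left(- \frac{\sqrt{3 + \left(4 \cdot 0 - 1\right)}}{7}\right) = \frac{809 \left(- \frac{\sqrt{3 + \left(0 - 1\right)}}{7}\right)}{6} = \frac{809 \left(- \frac{\sqrt{3 - 1}}{7}\right)}{6} = \frac{809 \left(- \frac{\sqrt{2}}{7}\right)}{6} = - \frac{809 \sqrt{2}}{42}$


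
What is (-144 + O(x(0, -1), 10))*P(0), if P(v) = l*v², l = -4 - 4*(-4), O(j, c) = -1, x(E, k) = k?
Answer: 0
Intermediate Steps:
l = 12 (l = -4 + 16 = 12)
P(v) = 12*v²
(-144 + O(x(0, -1), 10))*P(0) = (-144 - 1)*(12*0²) = -1740*0 = -145*0 = 0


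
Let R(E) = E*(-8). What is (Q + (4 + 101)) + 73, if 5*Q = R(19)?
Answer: 738/5 ≈ 147.60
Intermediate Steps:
R(E) = -8*E
Q = -152/5 (Q = (-8*19)/5 = (1/5)*(-152) = -152/5 ≈ -30.400)
(Q + (4 + 101)) + 73 = (-152/5 + (4 + 101)) + 73 = (-152/5 + 105) + 73 = 373/5 + 73 = 738/5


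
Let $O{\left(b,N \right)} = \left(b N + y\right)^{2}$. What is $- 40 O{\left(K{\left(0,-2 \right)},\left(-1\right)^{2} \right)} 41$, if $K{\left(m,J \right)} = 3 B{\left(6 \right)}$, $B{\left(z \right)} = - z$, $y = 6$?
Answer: $-236160$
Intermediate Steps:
$K{\left(m,J \right)} = -18$ ($K{\left(m,J \right)} = 3 \left(\left(-1\right) 6\right) = 3 \left(-6\right) = -18$)
$O{\left(b,N \right)} = \left(6 + N b\right)^{2}$ ($O{\left(b,N \right)} = \left(b N + 6\right)^{2} = \left(N b + 6\right)^{2} = \left(6 + N b\right)^{2}$)
$- 40 O{\left(K{\left(0,-2 \right)},\left(-1\right)^{2} \right)} 41 = - 40 \left(6 + \left(-1\right)^{2} \left(-18\right)\right)^{2} \cdot 41 = - 40 \left(6 + 1 \left(-18\right)\right)^{2} \cdot 41 = - 40 \left(6 - 18\right)^{2} \cdot 41 = - 40 \left(-12\right)^{2} \cdot 41 = \left(-40\right) 144 \cdot 41 = \left(-5760\right) 41 = -236160$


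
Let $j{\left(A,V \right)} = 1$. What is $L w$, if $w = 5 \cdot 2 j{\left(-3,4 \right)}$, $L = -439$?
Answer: $-4390$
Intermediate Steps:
$w = 10$ ($w = 5 \cdot 2 \cdot 1 = 10 \cdot 1 = 10$)
$L w = \left(-439\right) 10 = -4390$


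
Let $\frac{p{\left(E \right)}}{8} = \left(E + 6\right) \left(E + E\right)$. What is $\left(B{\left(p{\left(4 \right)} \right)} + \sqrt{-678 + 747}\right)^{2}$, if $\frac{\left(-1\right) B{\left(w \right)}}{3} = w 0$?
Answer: $69$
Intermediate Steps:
$p{\left(E \right)} = 16 E \left(6 + E\right)$ ($p{\left(E \right)} = 8 \left(E + 6\right) \left(E + E\right) = 8 \left(6 + E\right) 2 E = 8 \cdot 2 E \left(6 + E\right) = 16 E \left(6 + E\right)$)
$B{\left(w \right)} = 0$ ($B{\left(w \right)} = - 3 w 0 = \left(-3\right) 0 = 0$)
$\left(B{\left(p{\left(4 \right)} \right)} + \sqrt{-678 + 747}\right)^{2} = \left(0 + \sqrt{-678 + 747}\right)^{2} = \left(0 + \sqrt{69}\right)^{2} = \left(\sqrt{69}\right)^{2} = 69$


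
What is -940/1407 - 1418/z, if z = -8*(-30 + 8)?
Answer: -1080283/123816 ≈ -8.7249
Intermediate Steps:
z = 176 (z = -8*(-22) = 176)
-940/1407 - 1418/z = -940/1407 - 1418/176 = -940*1/1407 - 1418*1/176 = -940/1407 - 709/88 = -1080283/123816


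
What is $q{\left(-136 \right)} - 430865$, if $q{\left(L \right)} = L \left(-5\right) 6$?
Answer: $-426785$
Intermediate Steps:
$q{\left(L \right)} = - 30 L$ ($q{\left(L \right)} = - 5 L 6 = - 30 L$)
$q{\left(-136 \right)} - 430865 = \left(-30\right) \left(-136\right) - 430865 = 4080 - 430865 = -426785$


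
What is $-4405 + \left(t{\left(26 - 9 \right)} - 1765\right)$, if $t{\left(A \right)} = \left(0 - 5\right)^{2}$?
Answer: $-6145$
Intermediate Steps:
$t{\left(A \right)} = 25$ ($t{\left(A \right)} = \left(-5\right)^{2} = 25$)
$-4405 + \left(t{\left(26 - 9 \right)} - 1765\right) = -4405 + \left(25 - 1765\right) = -4405 - 1740 = -6145$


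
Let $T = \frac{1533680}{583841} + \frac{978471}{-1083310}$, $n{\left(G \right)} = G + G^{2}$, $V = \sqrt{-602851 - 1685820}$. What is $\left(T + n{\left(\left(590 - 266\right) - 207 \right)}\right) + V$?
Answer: $\frac{8733120017353949}{632480793710} + i \sqrt{2288671} \approx 13808.0 + 1512.8 i$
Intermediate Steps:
$V = i \sqrt{2288671}$ ($V = \sqrt{-2288671} = i \sqrt{2288671} \approx 1512.8 i$)
$T = \frac{1090179393689}{632480793710}$ ($T = 1533680 \cdot \frac{1}{583841} + 978471 \left(- \frac{1}{1083310}\right) = \frac{1533680}{583841} - \frac{978471}{1083310} = \frac{1090179393689}{632480793710} \approx 1.7237$)
$\left(T + n{\left(\left(590 - 266\right) - 207 \right)}\right) + V = \left(\frac{1090179393689}{632480793710} + \left(\left(590 - 266\right) - 207\right) \left(1 + \left(\left(590 - 266\right) - 207\right)\right)\right) + i \sqrt{2288671} = \left(\frac{1090179393689}{632480793710} + \left(324 - 207\right) \left(1 + \left(324 - 207\right)\right)\right) + i \sqrt{2288671} = \left(\frac{1090179393689}{632480793710} + 117 \left(1 + 117\right)\right) + i \sqrt{2288671} = \left(\frac{1090179393689}{632480793710} + 117 \cdot 118\right) + i \sqrt{2288671} = \left(\frac{1090179393689}{632480793710} + 13806\right) + i \sqrt{2288671} = \frac{8733120017353949}{632480793710} + i \sqrt{2288671}$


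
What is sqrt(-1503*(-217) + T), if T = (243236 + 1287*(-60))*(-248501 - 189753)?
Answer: I*sqrt(72756849913) ≈ 2.6974e+5*I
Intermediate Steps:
T = -72757176064 (T = (243236 - 77220)*(-438254) = 166016*(-438254) = -72757176064)
sqrt(-1503*(-217) + T) = sqrt(-1503*(-217) - 72757176064) = sqrt(326151 - 72757176064) = sqrt(-72756849913) = I*sqrt(72756849913)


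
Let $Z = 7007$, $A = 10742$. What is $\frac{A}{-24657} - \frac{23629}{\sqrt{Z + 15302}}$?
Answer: $- \frac{10742}{24657} - \frac{23629 \sqrt{22309}}{22309} \approx -158.64$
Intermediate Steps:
$\frac{A}{-24657} - \frac{23629}{\sqrt{Z + 15302}} = \frac{10742}{-24657} - \frac{23629}{\sqrt{7007 + 15302}} = 10742 \left(- \frac{1}{24657}\right) - \frac{23629}{\sqrt{22309}} = - \frac{10742}{24657} - 23629 \frac{\sqrt{22309}}{22309} = - \frac{10742}{24657} - \frac{23629 \sqrt{22309}}{22309}$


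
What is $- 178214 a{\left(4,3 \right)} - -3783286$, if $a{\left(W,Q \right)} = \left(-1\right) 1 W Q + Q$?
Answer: $5387212$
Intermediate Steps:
$a{\left(W,Q \right)} = Q - Q W$ ($a{\left(W,Q \right)} = - W Q + Q = - Q W + Q = Q - Q W$)
$- 178214 a{\left(4,3 \right)} - -3783286 = - 178214 \cdot 3 \left(1 - 4\right) - -3783286 = - 178214 \cdot 3 \left(1 - 4\right) + 3783286 = - 178214 \cdot 3 \left(-3\right) + 3783286 = \left(-178214\right) \left(-9\right) + 3783286 = 1603926 + 3783286 = 5387212$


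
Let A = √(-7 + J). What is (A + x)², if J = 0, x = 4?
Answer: (4 + I*√7)² ≈ 9.0 + 21.166*I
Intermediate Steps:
A = I*√7 (A = √(-7 + 0) = √(-7) = I*√7 ≈ 2.6458*I)
(A + x)² = (I*√7 + 4)² = (4 + I*√7)²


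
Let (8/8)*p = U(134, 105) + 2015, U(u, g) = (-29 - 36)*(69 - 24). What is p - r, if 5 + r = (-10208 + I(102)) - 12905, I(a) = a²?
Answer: 11804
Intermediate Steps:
U(u, g) = -2925 (U(u, g) = -65*45 = -2925)
r = -12714 (r = -5 + ((-10208 + 102²) - 12905) = -5 + ((-10208 + 10404) - 12905) = -5 + (196 - 12905) = -5 - 12709 = -12714)
p = -910 (p = -2925 + 2015 = -910)
p - r = -910 - 1*(-12714) = -910 + 12714 = 11804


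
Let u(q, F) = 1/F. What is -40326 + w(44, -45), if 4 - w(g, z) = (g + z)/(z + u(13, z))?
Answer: -81692417/2026 ≈ -40322.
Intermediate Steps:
w(g, z) = 4 - (g + z)/(z + 1/z)
-40326 + w(44, -45) = -40326 + (4 - 45*(-1*44 + 3*(-45)))/(1 + (-45)²) = -40326 + (4 - 45*(-44 - 135))/(1 + 2025) = -40326 + (4 - 45*(-179))/2026 = -40326 + (4 + 8055)/2026 = -40326 + (1/2026)*8059 = -40326 + 8059/2026 = -81692417/2026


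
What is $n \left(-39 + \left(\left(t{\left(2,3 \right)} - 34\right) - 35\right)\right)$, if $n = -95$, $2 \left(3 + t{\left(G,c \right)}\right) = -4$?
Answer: $10735$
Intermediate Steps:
$t{\left(G,c \right)} = -5$ ($t{\left(G,c \right)} = -3 + \frac{1}{2} \left(-4\right) = -3 - 2 = -5$)
$n \left(-39 + \left(\left(t{\left(2,3 \right)} - 34\right) - 35\right)\right) = - 95 \left(-39 - 74\right) = \left(-95\right) \left(-113\right) = 10735$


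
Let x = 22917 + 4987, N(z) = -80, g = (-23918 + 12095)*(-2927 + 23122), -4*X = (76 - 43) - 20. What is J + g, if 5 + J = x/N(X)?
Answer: -1193829194/5 ≈ -2.3877e+8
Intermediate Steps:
X = -13/4 (X = -((76 - 43) - 20)/4 = -(33 - 20)/4 = -¼*13 = -13/4 ≈ -3.2500)
g = -238765485 (g = -11823*20195 = -238765485)
x = 27904
J = -1769/5 (J = -5 + 27904/(-80) = -5 + 27904*(-1/80) = -5 - 1744/5 = -1769/5 ≈ -353.80)
J + g = -1769/5 - 238765485 = -1193829194/5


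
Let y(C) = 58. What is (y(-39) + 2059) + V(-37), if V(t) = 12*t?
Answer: 1673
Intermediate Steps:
(y(-39) + 2059) + V(-37) = (58 + 2059) + 12*(-37) = 2117 - 444 = 1673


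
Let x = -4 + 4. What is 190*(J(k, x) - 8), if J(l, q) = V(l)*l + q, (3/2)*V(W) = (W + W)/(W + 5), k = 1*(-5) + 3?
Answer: -10640/9 ≈ -1182.2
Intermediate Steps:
k = -2 (k = -5 + 3 = -2)
x = 0
V(W) = 4*W/(3*(5 + W)) (V(W) = 2*((W + W)/(W + 5))/3 = 2*((2*W)/(5 + W))/3 = 2*(2*W/(5 + W))/3 = 4*W/(3*(5 + W)))
J(l, q) = q + 4*l²/(3*(5 + l)) (J(l, q) = (4*l/(3*(5 + l)))*l + q = 4*l²/(3*(5 + l)) + q = q + 4*l²/(3*(5 + l)))
190*(J(k, x) - 8) = 190*(((4/3)*(-2)² + 0*(5 - 2))/(5 - 2) - 8) = 190*(((4/3)*4 + 0*3)/3 - 8) = 190*((16/3 + 0)/3 - 8) = 190*((⅓)*(16/3) - 8) = 190*(16/9 - 8) = 190*(-56/9) = -10640/9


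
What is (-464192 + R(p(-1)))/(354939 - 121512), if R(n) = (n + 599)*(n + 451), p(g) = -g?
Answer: -192992/233427 ≈ -0.82678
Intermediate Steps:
R(n) = (451 + n)*(599 + n) (R(n) = (599 + n)*(451 + n) = (451 + n)*(599 + n))
(-464192 + R(p(-1)))/(354939 - 121512) = (-464192 + (270149 + (-1*(-1))**2 + 1050*(-1*(-1))))/(354939 - 121512) = (-464192 + (270149 + 1**2 + 1050*1))/233427 = (-464192 + (270149 + 1 + 1050))*(1/233427) = (-464192 + 271200)*(1/233427) = -192992*1/233427 = -192992/233427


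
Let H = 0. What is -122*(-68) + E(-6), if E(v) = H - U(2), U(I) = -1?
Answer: 8297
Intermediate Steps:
E(v) = 1 (E(v) = 0 - 1*(-1) = 0 + 1 = 1)
-122*(-68) + E(-6) = -122*(-68) + 1 = 8296 + 1 = 8297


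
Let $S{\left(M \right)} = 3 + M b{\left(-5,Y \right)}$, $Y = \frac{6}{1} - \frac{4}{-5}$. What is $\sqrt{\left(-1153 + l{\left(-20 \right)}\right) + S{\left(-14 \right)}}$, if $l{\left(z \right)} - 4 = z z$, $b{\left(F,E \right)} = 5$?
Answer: $4 i \sqrt{51} \approx 28.566 i$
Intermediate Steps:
$Y = \frac{34}{5}$ ($Y = 6 \cdot 1 - - \frac{4}{5} = 6 + \frac{4}{5} = \frac{34}{5} \approx 6.8$)
$l{\left(z \right)} = 4 + z^{2}$ ($l{\left(z \right)} = 4 + z z = 4 + z^{2}$)
$S{\left(M \right)} = 3 + 5 M$ ($S{\left(M \right)} = 3 + M 5 = 3 + 5 M$)
$\sqrt{\left(-1153 + l{\left(-20 \right)}\right) + S{\left(-14 \right)}} = \sqrt{\left(-1153 + \left(4 + \left(-20\right)^{2}\right)\right) + \left(3 + 5 \left(-14\right)\right)} = \sqrt{\left(-1153 + \left(4 + 400\right)\right) + \left(3 - 70\right)} = \sqrt{\left(-1153 + 404\right) - 67} = \sqrt{-749 - 67} = \sqrt{-816} = 4 i \sqrt{51}$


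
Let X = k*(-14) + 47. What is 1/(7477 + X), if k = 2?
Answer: 1/7496 ≈ 0.00013340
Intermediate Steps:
X = 19 (X = 2*(-14) + 47 = -28 + 47 = 19)
1/(7477 + X) = 1/(7477 + 19) = 1/7496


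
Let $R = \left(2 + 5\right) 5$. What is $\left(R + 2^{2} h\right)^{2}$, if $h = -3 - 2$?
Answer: $225$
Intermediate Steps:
$h = -5$ ($h = -3 - 2 = -5$)
$R = 35$ ($R = 7 \cdot 5 = 35$)
$\left(R + 2^{2} h\right)^{2} = \left(35 + 2^{2} \left(-5\right)\right)^{2} = \left(35 + 4 \left(-5\right)\right)^{2} = \left(35 - 20\right)^{2} = 15^{2} = 225$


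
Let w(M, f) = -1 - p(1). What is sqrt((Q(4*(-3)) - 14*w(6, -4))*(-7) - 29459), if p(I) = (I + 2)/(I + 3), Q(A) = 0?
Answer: I*sqrt(118522)/2 ≈ 172.14*I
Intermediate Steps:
p(I) = (2 + I)/(3 + I)
w(M, f) = -7/4 (w(M, f) = -1 - (2 + 1)/(3 + 1) = -1 - 3/4 = -7/4)
sqrt((Q(4*(-3)) - 14*w(6, -4))*(-7) - 29459) = sqrt((0 - 14*(-7/4))*(-7) - 29459) = sqrt((0 + 49/2)*(-7) - 29459) = sqrt((49/2)*(-7) - 29459) = sqrt(-343/2 - 29459) = sqrt(-59261/2) = I*sqrt(118522)/2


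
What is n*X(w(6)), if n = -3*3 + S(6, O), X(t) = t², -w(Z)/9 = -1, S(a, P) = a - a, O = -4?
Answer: -729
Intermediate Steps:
S(a, P) = 0
w(Z) = 9 (w(Z) = -9*(-1) = 9)
n = -9 (n = -3*3 + 0 = -9 + 0 = -9)
n*X(w(6)) = -9*9² = -9*81 = -729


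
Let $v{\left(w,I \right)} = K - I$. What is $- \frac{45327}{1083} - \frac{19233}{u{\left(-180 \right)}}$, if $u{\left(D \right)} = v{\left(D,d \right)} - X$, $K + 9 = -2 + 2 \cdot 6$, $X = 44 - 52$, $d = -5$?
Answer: $- \frac{7154639}{5054} \approx -1415.6$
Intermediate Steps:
$X = -8$ ($X = 44 - 52 = -8$)
$K = 1$ ($K = -9 + \left(-2 + 2 \cdot 6\right) = -9 + \left(-2 + 12\right) = -9 + 10 = 1$)
$v{\left(w,I \right)} = 1 - I$
$u{\left(D \right)} = 14$ ($u{\left(D \right)} = \left(1 - -5\right) - -8 = \left(1 + 5\right) + 8 = 6 + 8 = 14$)
$- \frac{45327}{1083} - \frac{19233}{u{\left(-180 \right)}} = - \frac{45327}{1083} - \frac{19233}{14} = \left(-45327\right) \frac{1}{1083} - \frac{19233}{14} = - \frac{15109}{361} - \frac{19233}{14} = - \frac{7154639}{5054}$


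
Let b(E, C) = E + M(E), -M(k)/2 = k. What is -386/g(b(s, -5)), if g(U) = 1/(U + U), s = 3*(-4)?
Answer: -9264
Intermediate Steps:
s = -12
M(k) = -2*k
b(E, C) = -E (b(E, C) = E - 2*E = -E)
g(U) = 1/(2*U)
-386/g(b(s, -5)) = -386/(1/(2*((-1*(-12))))) = -386/((½)/12) = -386/((½)*(1/12)) = -386/1/24 = -386*24 = -9264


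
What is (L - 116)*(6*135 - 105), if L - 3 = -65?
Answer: -125490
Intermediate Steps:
L = -62 (L = 3 - 65 = -62)
(L - 116)*(6*135 - 105) = (-62 - 116)*(6*135 - 105) = -178*(810 - 105) = -178*705 = -125490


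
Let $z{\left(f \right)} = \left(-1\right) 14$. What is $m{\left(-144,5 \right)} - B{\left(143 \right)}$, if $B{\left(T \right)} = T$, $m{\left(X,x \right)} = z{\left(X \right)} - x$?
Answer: $-162$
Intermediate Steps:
$z{\left(f \right)} = -14$
$m{\left(X,x \right)} = -14 - x$
$m{\left(-144,5 \right)} - B{\left(143 \right)} = \left(-14 - 5\right) - 143 = -19 - 143 = -162$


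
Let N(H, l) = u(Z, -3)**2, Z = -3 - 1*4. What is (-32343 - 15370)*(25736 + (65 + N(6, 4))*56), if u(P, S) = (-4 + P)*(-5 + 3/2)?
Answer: -5362082366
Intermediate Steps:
Z = -7 (Z = -3 - 4 = -7)
u(P, S) = 14 - 7*P/2 (u(P, S) = (-4 + P)*(-5 + 3*(1/2)) = (-4 + P)*(-5 + 3/2) = (-4 + P)*(-7/2) = 14 - 7*P/2)
N(H, l) = 5929/4 (N(H, l) = (14 - 7/2*(-7))**2 = (14 + 49/2)**2 = (77/2)**2 = 5929/4)
(-32343 - 15370)*(25736 + (65 + N(6, 4))*56) = (-32343 - 15370)*(25736 + (65 + 5929/4)*56) = -47713*(25736 + (6189/4)*56) = -47713*(25736 + 86646) = -47713*112382 = -5362082366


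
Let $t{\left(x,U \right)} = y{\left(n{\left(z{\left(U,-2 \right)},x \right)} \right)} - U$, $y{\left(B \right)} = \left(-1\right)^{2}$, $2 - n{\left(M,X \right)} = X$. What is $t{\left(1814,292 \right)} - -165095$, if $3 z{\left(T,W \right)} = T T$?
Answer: $164804$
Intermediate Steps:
$z{\left(T,W \right)} = \frac{T^{2}}{3}$ ($z{\left(T,W \right)} = \frac{T T}{3} = \frac{T^{2}}{3}$)
$n{\left(M,X \right)} = 2 - X$
$y{\left(B \right)} = 1$
$t{\left(x,U \right)} = 1 - U$
$t{\left(1814,292 \right)} - -165095 = \left(1 - 292\right) - -165095 = \left(1 - 292\right) + 165095 = -291 + 165095 = 164804$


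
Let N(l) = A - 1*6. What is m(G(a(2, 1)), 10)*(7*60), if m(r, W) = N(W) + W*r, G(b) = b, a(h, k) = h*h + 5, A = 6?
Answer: 37800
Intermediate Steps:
a(h, k) = 5 + h² (a(h, k) = h² + 5 = 5 + h²)
N(l) = 0 (N(l) = 6 - 1*6 = 6 - 6 = 0)
m(r, W) = W*r (m(r, W) = 0 + W*r = W*r)
m(G(a(2, 1)), 10)*(7*60) = (10*(5 + 2²))*(7*60) = (10*(5 + 4))*420 = (10*9)*420 = 90*420 = 37800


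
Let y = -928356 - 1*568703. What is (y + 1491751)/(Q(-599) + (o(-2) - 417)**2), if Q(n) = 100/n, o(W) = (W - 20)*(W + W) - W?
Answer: -3179492/64050371 ≈ -0.049640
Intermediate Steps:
o(W) = -W + 2*W*(-20 + W) (o(W) = (-20 + W)*(2*W) - W = 2*W*(-20 + W) - W = -W + 2*W*(-20 + W))
y = -1497059 (y = -928356 - 568703 = -1497059)
(y + 1491751)/(Q(-599) + (o(-2) - 417)**2) = (-1497059 + 1491751)/(100/(-599) + (-2*(-41 + 2*(-2)) - 417)**2) = -5308/(100*(-1/599) + (-2*(-41 - 4) - 417)**2) = -5308/(-100/599 + (-2*(-45) - 417)**2) = -5308/(-100/599 + (90 - 417)**2) = -5308/(-100/599 + (-327)**2) = -5308/(-100/599 + 106929) = -5308/64050371/599 = -5308*599/64050371 = -3179492/64050371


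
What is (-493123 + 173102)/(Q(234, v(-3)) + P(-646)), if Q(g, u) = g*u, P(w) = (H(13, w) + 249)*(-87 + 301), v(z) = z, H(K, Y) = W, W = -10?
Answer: -320021/50444 ≈ -6.3441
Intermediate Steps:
H(K, Y) = -10
P(w) = 51146 (P(w) = (-10 + 249)*(-87 + 301) = 239*214 = 51146)
(-493123 + 173102)/(Q(234, v(-3)) + P(-646)) = (-493123 + 173102)/(234*(-3) + 51146) = -320021/(-702 + 51146) = -320021/50444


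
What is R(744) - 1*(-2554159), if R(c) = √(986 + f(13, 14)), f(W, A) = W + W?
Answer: 2554159 + 2*√253 ≈ 2.5542e+6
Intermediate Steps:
f(W, A) = 2*W
R(c) = 2*√253 (R(c) = √(986 + 2*13) = √(986 + 26) = √1012 = 2*√253)
R(744) - 1*(-2554159) = 2*√253 - 1*(-2554159) = 2*√253 + 2554159 = 2554159 + 2*√253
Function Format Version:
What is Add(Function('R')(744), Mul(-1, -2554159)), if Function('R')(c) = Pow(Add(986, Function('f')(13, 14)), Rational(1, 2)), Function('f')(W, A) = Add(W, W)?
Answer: Add(2554159, Mul(2, Pow(253, Rational(1, 2)))) ≈ 2.5542e+6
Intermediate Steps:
Function('f')(W, A) = Mul(2, W)
Function('R')(c) = Mul(2, Pow(253, Rational(1, 2))) (Function('R')(c) = Pow(Add(986, Mul(2, 13)), Rational(1, 2)) = Pow(Add(986, 26), Rational(1, 2)) = Pow(1012, Rational(1, 2)) = Mul(2, Pow(253, Rational(1, 2))))
Add(Function('R')(744), Mul(-1, -2554159)) = Add(Mul(2, Pow(253, Rational(1, 2))), Mul(-1, -2554159)) = Add(Mul(2, Pow(253, Rational(1, 2))), 2554159) = Add(2554159, Mul(2, Pow(253, Rational(1, 2))))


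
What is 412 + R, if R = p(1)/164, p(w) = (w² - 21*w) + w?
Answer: 67549/164 ≈ 411.88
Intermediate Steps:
p(w) = w² - 20*w
R = -19/164 (R = (1*(-20 + 1))/164 = (1*(-19))*(1/164) = -19*1/164 = -19/164 ≈ -0.11585)
412 + R = 412 - 19/164 = 67549/164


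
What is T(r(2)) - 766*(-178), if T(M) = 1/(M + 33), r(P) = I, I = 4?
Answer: 5044877/37 ≈ 1.3635e+5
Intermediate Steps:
r(P) = 4
T(M) = 1/(33 + M)
T(r(2)) - 766*(-178) = 1/(33 + 4) - 766*(-178) = 1/37 + 136348 = 5044877/37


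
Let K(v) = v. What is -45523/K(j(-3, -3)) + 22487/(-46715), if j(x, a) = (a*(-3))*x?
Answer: 2125999796/1261305 ≈ 1685.6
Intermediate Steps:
j(x, a) = -3*a*x (j(x, a) = (-3*a)*x = -3*a*x)
-45523/K(j(-3, -3)) + 22487/(-46715) = -45523/((-3*(-3)*(-3))) + 22487/(-46715) = -45523/(-27) + 22487*(-1/46715) = -45523*(-1/27) - 22487/46715 = 45523/27 - 22487/46715 = 2125999796/1261305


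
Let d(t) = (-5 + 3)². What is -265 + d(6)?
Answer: -261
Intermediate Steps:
d(t) = 4 (d(t) = (-2)² = 4)
-265 + d(6) = -265 + 4 = -261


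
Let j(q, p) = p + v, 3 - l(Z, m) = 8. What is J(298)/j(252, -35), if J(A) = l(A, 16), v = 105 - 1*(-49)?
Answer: -5/119 ≈ -0.042017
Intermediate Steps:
l(Z, m) = -5 (l(Z, m) = 3 - 1*8 = 3 - 8 = -5)
v = 154 (v = 105 + 49 = 154)
J(A) = -5
j(q, p) = 154 + p (j(q, p) = p + 154 = 154 + p)
J(298)/j(252, -35) = -5/(154 - 35) = -5/119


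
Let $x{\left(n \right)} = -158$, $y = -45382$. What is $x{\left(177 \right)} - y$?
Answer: $45224$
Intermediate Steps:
$x{\left(177 \right)} - y = -158 - -45382 = -158 + 45382 = 45224$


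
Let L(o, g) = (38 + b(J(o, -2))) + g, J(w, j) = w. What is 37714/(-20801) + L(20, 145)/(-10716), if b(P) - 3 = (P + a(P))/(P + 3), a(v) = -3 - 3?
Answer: -2346143011/1281695217 ≈ -1.8305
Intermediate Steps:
a(v) = -6
b(P) = 3 + (-6 + P)/(3 + P) (b(P) = 3 + (P - 6)/(P + 3) = 3 + (-6 + P)/(3 + P))
L(o, g) = 38 + g + (3 + 4*o)/(3 + o) (L(o, g) = (38 + (3 + 4*o)/(3 + o)) + g = 38 + g + (3 + 4*o)/(3 + o))
37714/(-20801) + L(20, 145)/(-10716) = 37714/(-20801) + ((3 + 4*20 + (3 + 20)*(38 + 145))/(3 + 20))/(-10716) = 37714*(-1/20801) + ((3 + 80 + 23*183)/23)*(-1/10716) = -37714/20801 + ((3 + 80 + 4209)/23)*(-1/10716) = -37714/20801 + ((1/23)*4292)*(-1/10716) = -37714/20801 + (4292/23)*(-1/10716) = -37714/20801 - 1073/61617 = -2346143011/1281695217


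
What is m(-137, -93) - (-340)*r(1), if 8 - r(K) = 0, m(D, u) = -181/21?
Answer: 56939/21 ≈ 2711.4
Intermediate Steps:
m(D, u) = -181/21 (m(D, u) = -181*1/21 = -181/21)
r(K) = 8 (r(K) = 8 - 1*0 = 8 + 0 = 8)
m(-137, -93) - (-340)*r(1) = -181/21 - (-340)*8 = -181/21 - 1*(-2720) = -181/21 + 2720 = 56939/21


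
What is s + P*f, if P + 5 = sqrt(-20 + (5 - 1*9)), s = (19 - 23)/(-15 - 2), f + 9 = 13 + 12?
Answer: -1356/17 + 32*I*sqrt(6) ≈ -79.765 + 78.384*I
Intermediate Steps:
f = 16 (f = -9 + (13 + 12) = -9 + 25 = 16)
s = 4/17 (s = -4/(-17) = -4*(-1/17) = 4/17 ≈ 0.23529)
P = -5 + 2*I*sqrt(6) (P = -5 + sqrt(-20 + (5 - 1*9)) = -5 + sqrt(-20 + (5 - 9)) = -5 + sqrt(-20 - 4) = -5 + sqrt(-24) = -5 + 2*I*sqrt(6) ≈ -5.0 + 4.899*I)
s + P*f = 4/17 + (-5 + 2*I*sqrt(6))*16 = 4/17 + (-80 + 32*I*sqrt(6)) = -1356/17 + 32*I*sqrt(6)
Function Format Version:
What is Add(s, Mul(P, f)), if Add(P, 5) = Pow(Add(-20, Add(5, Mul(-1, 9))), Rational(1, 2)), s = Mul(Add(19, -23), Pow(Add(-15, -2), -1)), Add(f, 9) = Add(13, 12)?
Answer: Add(Rational(-1356, 17), Mul(32, I, Pow(6, Rational(1, 2)))) ≈ Add(-79.765, Mul(78.384, I))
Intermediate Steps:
f = 16 (f = Add(-9, Add(13, 12)) = Add(-9, 25) = 16)
s = Rational(4, 17) (s = Mul(-4, Pow(-17, -1)) = Mul(-4, Rational(-1, 17)) = Rational(4, 17) ≈ 0.23529)
P = Add(-5, Mul(2, I, Pow(6, Rational(1, 2)))) (P = Add(-5, Pow(Add(-20, Add(5, Mul(-1, 9))), Rational(1, 2))) = Add(-5, Pow(Add(-20, Add(5, -9)), Rational(1, 2))) = Add(-5, Pow(Add(-20, -4), Rational(1, 2))) = Add(-5, Pow(-24, Rational(1, 2))) = Add(-5, Mul(2, I, Pow(6, Rational(1, 2)))) ≈ Add(-5.0000, Mul(4.8990, I)))
Add(s, Mul(P, f)) = Add(Rational(4, 17), Mul(Add(-5, Mul(2, I, Pow(6, Rational(1, 2)))), 16)) = Add(Rational(4, 17), Add(-80, Mul(32, I, Pow(6, Rational(1, 2))))) = Add(Rational(-1356, 17), Mul(32, I, Pow(6, Rational(1, 2))))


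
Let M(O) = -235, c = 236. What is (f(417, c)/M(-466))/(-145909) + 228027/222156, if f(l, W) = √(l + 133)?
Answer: 76009/74052 + √22/6857723 ≈ 1.0264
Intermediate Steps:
f(l, W) = √(133 + l)
(f(417, c)/M(-466))/(-145909) + 228027/222156 = (√(133 + 417)/(-235))/(-145909) + 228027/222156 = (√550*(-1/235))*(-1/145909) + 228027*(1/222156) = ((5*√22)*(-1/235))*(-1/145909) + 76009/74052 = -√22/47*(-1/145909) + 76009/74052 = √22/6857723 + 76009/74052 = 76009/74052 + √22/6857723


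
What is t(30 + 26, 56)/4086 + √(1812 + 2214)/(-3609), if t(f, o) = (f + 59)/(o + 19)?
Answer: 23/61290 - √4026/3609 ≈ -0.017206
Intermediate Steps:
t(f, o) = (59 + f)/(19 + o)
t(30 + 26, 56)/4086 + √(1812 + 2214)/(-3609) = ((59 + (30 + 26))/(19 + 56))/4086 + √(1812 + 2214)/(-3609) = ((59 + 56)/75)*(1/4086) + √4026*(-1/3609) = ((1/75)*115)*(1/4086) - √4026/3609 = (23/15)*(1/4086) - √4026/3609 = 23/61290 - √4026/3609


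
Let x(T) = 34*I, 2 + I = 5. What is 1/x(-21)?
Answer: 1/102 ≈ 0.0098039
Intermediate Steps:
I = 3 (I = -2 + 5 = 3)
x(T) = 102 (x(T) = 34*3 = 102)
1/x(-21) = 1/102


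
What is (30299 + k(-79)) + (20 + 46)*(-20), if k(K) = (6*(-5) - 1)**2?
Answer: 29940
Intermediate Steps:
k(K) = 961 (k(K) = (-30 - 1)**2 = (-31)**2 = 961)
(30299 + k(-79)) + (20 + 46)*(-20) = (30299 + 961) + (20 + 46)*(-20) = 31260 + 66*(-20) = 31260 - 1320 = 29940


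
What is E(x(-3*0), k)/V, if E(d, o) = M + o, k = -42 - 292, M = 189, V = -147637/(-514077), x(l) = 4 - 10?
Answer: -74541165/147637 ≈ -504.90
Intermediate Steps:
x(l) = -6
V = 147637/514077 (V = -147637*(-1/514077) = 147637/514077 ≈ 0.28719)
k = -334
E(d, o) = 189 + o
E(x(-3*0), k)/V = (189 - 334)/(147637/514077) = -145*514077/147637 = -74541165/147637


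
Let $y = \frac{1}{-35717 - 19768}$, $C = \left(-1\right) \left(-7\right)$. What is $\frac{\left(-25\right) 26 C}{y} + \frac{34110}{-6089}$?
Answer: $\frac{1537209116640}{6089} \approx 2.5246 \cdot 10^{8}$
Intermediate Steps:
$C = 7$
$y = - \frac{1}{55485}$ ($y = \frac{1}{-55485} = - \frac{1}{55485} \approx -1.8023 \cdot 10^{-5}$)
$\frac{\left(-25\right) 26 C}{y} + \frac{34110}{-6089} = \frac{\left(-25\right) 26 \cdot 7}{- \frac{1}{55485}} + \frac{34110}{-6089} = \left(-650\right) 7 \left(-55485\right) + 34110 \left(- \frac{1}{6089}\right) = \left(-4550\right) \left(-55485\right) - \frac{34110}{6089} = 252456750 - \frac{34110}{6089} = \frac{1537209116640}{6089}$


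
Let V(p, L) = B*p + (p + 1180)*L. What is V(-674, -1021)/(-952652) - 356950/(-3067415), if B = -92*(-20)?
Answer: 572884085959/292217903458 ≈ 1.9605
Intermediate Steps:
B = 1840
V(p, L) = 1840*p + L*(1180 + p) (V(p, L) = 1840*p + (p + 1180)*L = 1840*p + (1180 + p)*L = 1840*p + L*(1180 + p))
V(-674, -1021)/(-952652) - 356950/(-3067415) = (1180*(-1021) + 1840*(-674) - 1021*(-674))/(-952652) - 356950/(-3067415) = (-1204780 - 1240160 + 688154)*(-1/952652) - 356950*(-1/3067415) = -1756786*(-1/952652) + 71390/613483 = 878393/476326 + 71390/613483 = 572884085959/292217903458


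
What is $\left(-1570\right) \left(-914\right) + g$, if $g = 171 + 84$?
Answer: $1435235$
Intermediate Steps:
$g = 255$
$\left(-1570\right) \left(-914\right) + g = \left(-1570\right) \left(-914\right) + 255 = 1434980 + 255 = 1435235$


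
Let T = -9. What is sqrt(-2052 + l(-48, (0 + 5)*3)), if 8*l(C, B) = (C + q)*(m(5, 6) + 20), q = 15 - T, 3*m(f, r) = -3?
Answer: I*sqrt(2109) ≈ 45.924*I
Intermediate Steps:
m(f, r) = -1 (m(f, r) = (1/3)*(-3) = -1)
q = 24 (q = 15 - 1*(-9) = 15 + 9 = 24)
l(C, B) = 57 + 19*C/8 (l(C, B) = ((C + 24)*(-1 + 20))/8 = ((24 + C)*19)/8 = (456 + 19*C)/8 = 57 + 19*C/8)
sqrt(-2052 + l(-48, (0 + 5)*3)) = sqrt(-2052 + (57 + (19/8)*(-48))) = sqrt(-2052 + (57 - 114)) = sqrt(-2052 - 57) = sqrt(-2109) = I*sqrt(2109)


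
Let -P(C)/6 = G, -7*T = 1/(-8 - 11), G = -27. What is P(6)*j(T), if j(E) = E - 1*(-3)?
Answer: 64800/133 ≈ 487.22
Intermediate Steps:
T = 1/133 (T = -1/(7*(-8 - 11)) = -⅐/(-19) = -⅐*(-1/19) = 1/133 ≈ 0.0075188)
P(C) = 162 (P(C) = -6*(-27) = 162)
j(E) = 3 + E (j(E) = E + 3 = 3 + E)
P(6)*j(T) = 162*(3 + 1/133) = 162*(400/133) = 64800/133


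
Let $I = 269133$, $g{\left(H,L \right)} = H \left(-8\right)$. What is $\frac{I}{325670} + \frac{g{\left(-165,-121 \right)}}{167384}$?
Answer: $\frac{5684805309}{6813993410} \approx 0.83428$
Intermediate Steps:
$g{\left(H,L \right)} = - 8 H$
$\frac{I}{325670} + \frac{g{\left(-165,-121 \right)}}{167384} = \frac{269133}{325670} + \frac{\left(-8\right) \left(-165\right)}{167384} = 269133 \cdot \frac{1}{325670} + 1320 \cdot \frac{1}{167384} = \frac{269133}{325670} + \frac{165}{20923} = \frac{5684805309}{6813993410}$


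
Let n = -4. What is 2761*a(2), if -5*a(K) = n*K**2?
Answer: 44176/5 ≈ 8835.2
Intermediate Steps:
a(K) = 4*K**2/5 (a(K) = -(-4)*K**2/5 = 4*K**2/5)
2761*a(2) = 2761*((4/5)*2**2) = 2761*((4/5)*4) = 2761*(16/5) = 44176/5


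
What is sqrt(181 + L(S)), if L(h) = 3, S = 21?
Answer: 2*sqrt(46) ≈ 13.565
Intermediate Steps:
sqrt(181 + L(S)) = sqrt(181 + 3) = sqrt(184) = 2*sqrt(46)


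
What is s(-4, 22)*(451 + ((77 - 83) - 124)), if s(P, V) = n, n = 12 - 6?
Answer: 1926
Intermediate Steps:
n = 6
s(P, V) = 6
s(-4, 22)*(451 + ((77 - 83) - 124)) = 6*(451 + ((77 - 83) - 124)) = 6*(451 + (-6 - 124)) = 6*(451 - 130) = 6*321 = 1926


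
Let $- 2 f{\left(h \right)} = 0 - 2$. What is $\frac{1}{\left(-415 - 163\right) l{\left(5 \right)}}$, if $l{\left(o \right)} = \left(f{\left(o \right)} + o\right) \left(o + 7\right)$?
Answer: $- \frac{1}{41616} \approx -2.4029 \cdot 10^{-5}$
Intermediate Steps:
$f{\left(h \right)} = 1$ ($f{\left(h \right)} = - \frac{0 - 2}{2} = \left(- \frac{1}{2}\right) \left(-2\right) = 1$)
$l{\left(o \right)} = \left(1 + o\right) \left(7 + o\right)$ ($l{\left(o \right)} = \left(1 + o\right) \left(o + 7\right) = \left(1 + o\right) \left(7 + o\right)$)
$\frac{1}{\left(-415 - 163\right) l{\left(5 \right)}} = \frac{1}{\left(-415 - 163\right) \left(7 + 5^{2} + 8 \cdot 5\right)} = \frac{1}{\left(-578\right) \left(7 + 25 + 40\right)} = \frac{1}{\left(-578\right) 72} = \frac{1}{-41616} = - \frac{1}{41616}$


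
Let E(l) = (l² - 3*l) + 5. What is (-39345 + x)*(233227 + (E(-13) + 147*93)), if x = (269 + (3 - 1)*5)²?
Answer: 9512785056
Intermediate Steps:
E(l) = 5 + l² - 3*l
x = 77841 (x = (269 + 2*5)² = (269 + 10)² = 279² = 77841)
(-39345 + x)*(233227 + (E(-13) + 147*93)) = (-39345 + 77841)*(233227 + ((5 + (-13)² - 3*(-13)) + 147*93)) = 38496*(233227 + ((5 + 169 + 39) + 13671)) = 38496*(233227 + (213 + 13671)) = 38496*(233227 + 13884) = 38496*247111 = 9512785056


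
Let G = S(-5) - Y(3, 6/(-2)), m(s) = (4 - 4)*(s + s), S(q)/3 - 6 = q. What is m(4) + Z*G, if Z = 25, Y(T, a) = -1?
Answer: 100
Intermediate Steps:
S(q) = 18 + 3*q
m(s) = 0 (m(s) = 0*(2*s) = 0)
G = 4 (G = (18 + 3*(-5)) - 1*(-1) = (18 - 15) + 1 = 3 + 1 = 4)
m(4) + Z*G = 0 + 25*4 = 0 + 100 = 100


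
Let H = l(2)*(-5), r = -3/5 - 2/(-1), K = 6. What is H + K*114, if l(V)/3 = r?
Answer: 663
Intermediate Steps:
r = 7/5 (r = -3*⅕ - 2*(-1) = -⅗ + 2 = 7/5 ≈ 1.4000)
l(V) = 21/5 (l(V) = 3*(7/5) = 21/5)
H = -21 (H = (21/5)*(-5) = -21)
H + K*114 = -21 + 6*114 = -21 + 684 = 663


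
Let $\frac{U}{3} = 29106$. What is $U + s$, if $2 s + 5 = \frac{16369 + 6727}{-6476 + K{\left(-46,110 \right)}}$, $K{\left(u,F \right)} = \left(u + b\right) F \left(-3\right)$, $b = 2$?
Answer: $\frac{351188715}{4022} \approx 87317.0$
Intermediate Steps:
$K{\left(u,F \right)} = - 3 F \left(2 + u\right)$ ($K{\left(u,F \right)} = \left(u + 2\right) F \left(-3\right) = \left(2 + u\right) \left(- 3 F\right) = - 3 F \left(2 + u\right)$)
$U = 87318$ ($U = 3 \cdot 29106 = 87318$)
$s = - \frac{4281}{4022}$ ($s = - \frac{5}{2} + \frac{\left(16369 + 6727\right) \frac{1}{-6476 - 330 \left(2 - 46\right)}}{2} = - \frac{5}{2} + \frac{23096 \frac{1}{-6476 - 330 \left(-44\right)}}{2} = - \frac{5}{2} + \frac{23096 \frac{1}{-6476 + 14520}}{2} = - \frac{5}{2} + \frac{23096 \cdot \frac{1}{8044}}{2} = - \frac{5}{2} + \frac{1}{2} \cdot \frac{5774}{2011} = - \frac{5}{2} + \frac{2887}{2011} = - \frac{4281}{4022} \approx -1.0644$)
$U + s = 87318 - \frac{4281}{4022} = \frac{351188715}{4022}$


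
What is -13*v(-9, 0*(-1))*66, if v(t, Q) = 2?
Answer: -1716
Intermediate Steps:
-13*v(-9, 0*(-1))*66 = -13*2*66 = -26*66 = -1716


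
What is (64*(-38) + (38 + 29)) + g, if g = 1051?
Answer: -1314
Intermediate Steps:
(64*(-38) + (38 + 29)) + g = (64*(-38) + (38 + 29)) + 1051 = (-2432 + 67) + 1051 = -2365 + 1051 = -1314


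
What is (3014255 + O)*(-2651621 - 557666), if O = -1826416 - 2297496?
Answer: 3561207784559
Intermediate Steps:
O = -4123912
(3014255 + O)*(-2651621 - 557666) = (3014255 - 4123912)*(-2651621 - 557666) = -1109657*(-3209287) = 3561207784559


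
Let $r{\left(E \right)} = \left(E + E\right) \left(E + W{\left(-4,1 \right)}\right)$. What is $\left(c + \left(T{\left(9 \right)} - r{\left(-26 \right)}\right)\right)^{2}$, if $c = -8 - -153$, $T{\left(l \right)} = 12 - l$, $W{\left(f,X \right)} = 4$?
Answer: $992016$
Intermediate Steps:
$r{\left(E \right)} = 2 E \left(4 + E\right)$ ($r{\left(E \right)} = \left(E + E\right) \left(E + 4\right) = 2 E \left(4 + E\right)$)
$c = 145$ ($c = -8 + 153 = 145$)
$\left(c + \left(T{\left(9 \right)} - r{\left(-26 \right)}\right)\right)^{2} = \left(145 + \left(\left(12 - 9\right) - 2 \left(-26\right) \left(4 - 26\right)\right)\right)^{2} = \left(145 + \left(\left(12 - 9\right) - 2 \left(-26\right) \left(-22\right)\right)\right)^{2} = \left(145 + \left(3 - 1144\right)\right)^{2} = \left(145 - 1141\right)^{2} = \left(-996\right)^{2} = 992016$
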